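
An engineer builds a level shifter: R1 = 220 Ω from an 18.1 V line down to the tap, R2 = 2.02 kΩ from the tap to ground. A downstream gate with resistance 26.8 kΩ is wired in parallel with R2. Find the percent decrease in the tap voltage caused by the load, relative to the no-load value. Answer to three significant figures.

The divider's output (Thévenin) resistance is R1‖R2 = 198.4 Ω.
Fractional drop under load = R_th/(R_th + R_L) = 198.4 / (198.4 + 26800) = 0.007348.
So the output falls by 0.735 %.

0.735 %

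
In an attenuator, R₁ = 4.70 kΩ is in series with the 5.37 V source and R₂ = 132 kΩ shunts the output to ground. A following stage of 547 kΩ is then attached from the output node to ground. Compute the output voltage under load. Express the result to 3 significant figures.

The load sits in parallel with R₂: R₂‖R_L = (132 × 547) / (132 + 547) = 106.3 kΩ.
V_out = 5.37 × 106.3 / (4.70 + 106.3) = 5.37 × 106.3/111.0 = 5.14 V.

V_out ≈ 5.14 V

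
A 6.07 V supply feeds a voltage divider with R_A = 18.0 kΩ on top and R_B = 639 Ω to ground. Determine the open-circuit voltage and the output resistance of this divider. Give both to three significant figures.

V_th is the open-circuit tap voltage: 6.07 × 639/(18000 + 639) = 0.208 V.
With the supply zeroed, R_A and R_B appear in parallel from the tap: R_th = R_A‖R_B = (18000 × 639)/18640 = 617 Ω.

V_th = 0.208 V, R_th = 617 Ω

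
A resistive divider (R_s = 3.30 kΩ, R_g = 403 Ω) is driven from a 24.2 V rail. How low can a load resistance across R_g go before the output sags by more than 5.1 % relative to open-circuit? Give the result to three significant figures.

R_L(min) ≈ 6.68 kΩ

Output resistance R_th = R_s‖R_g = (3300 × 403)/3703 = 359.1 Ω.
The fractional drop is R_th/(R_th + R_L); requiring this ≤ 0.0510 gives R_L ≥ R_th(1/0.0510 − 1) = 359.1 × 18.61 = 6.68 kΩ.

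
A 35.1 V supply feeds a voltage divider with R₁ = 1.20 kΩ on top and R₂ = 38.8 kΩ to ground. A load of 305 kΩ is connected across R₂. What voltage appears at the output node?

The load sits in parallel with R₂: R₂‖R_L = (38.8 × 305) / (38.8 + 305) = 34.42 kΩ.
V_out = 35.1 × 34.42 / (1.20 + 34.42) = 35.1 × 34.42/35.62 = 33.9 V.
(Unloaded it would have been 34.0 V.)

V_out ≈ 33.9 V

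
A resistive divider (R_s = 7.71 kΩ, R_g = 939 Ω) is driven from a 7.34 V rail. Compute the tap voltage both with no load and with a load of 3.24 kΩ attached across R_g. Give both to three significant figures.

Open-circuit: V = 7.34 × 939/(7710 + 939) = 0.797 V.
With the load, R_g becomes R_g‖R_L = 728.0 Ω, so V = 7.34 × 728.0/8438 = 0.633 V.

Unloaded: 0.797 V; loaded: 0.633 V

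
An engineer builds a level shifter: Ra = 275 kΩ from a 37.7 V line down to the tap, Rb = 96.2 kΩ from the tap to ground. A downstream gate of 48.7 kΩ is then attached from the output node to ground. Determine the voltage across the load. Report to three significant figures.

V_out ≈ 3.97 V

The load sits in parallel with Rb: Rb‖R_L = (96.2 × 48.7) / (96.2 + 48.7) = 32.33 kΩ.
V_out = 37.7 × 32.33 / (275 + 32.33) = 37.7 × 32.33/307.3 = 3.97 V.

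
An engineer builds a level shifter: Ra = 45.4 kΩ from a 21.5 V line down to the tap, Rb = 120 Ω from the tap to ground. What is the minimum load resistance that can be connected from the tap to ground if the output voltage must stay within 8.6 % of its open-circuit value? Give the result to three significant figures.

Output resistance R_th = Ra‖Rb = (45400 × 120)/45520 = 119.7 Ω.
The fractional drop is R_th/(R_th + R_L); requiring this ≤ 0.0860 gives R_L ≥ R_th(1/0.0860 − 1) = 119.7 × 10.63 = 1.27 kΩ.

R_L(min) ≈ 1.27 kΩ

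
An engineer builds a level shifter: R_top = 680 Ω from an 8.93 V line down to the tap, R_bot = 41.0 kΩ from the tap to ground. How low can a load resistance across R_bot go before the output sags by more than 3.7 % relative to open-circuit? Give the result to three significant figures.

R_L(min) ≈ 17.4 kΩ

Output resistance R_th = R_top‖R_bot = (680 × 41000)/41680 = 668.9 Ω.
The fractional drop is R_th/(R_th + R_L); requiring this ≤ 0.0370 gives R_L ≥ R_th(1/0.0370 − 1) = 668.9 × 26.03 = 17.4 kΩ.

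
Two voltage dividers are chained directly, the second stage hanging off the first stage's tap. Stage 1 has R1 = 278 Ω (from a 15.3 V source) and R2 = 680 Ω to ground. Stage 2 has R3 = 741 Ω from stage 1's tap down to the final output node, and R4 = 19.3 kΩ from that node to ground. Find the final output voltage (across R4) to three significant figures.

V_out ≈ 10.4 V

Stage 2 presents R3+R4 = 20040 Ω as a load on stage 1's tap.
Stage 1's lower leg becomes R2‖(R3+R4) = 657.7 Ω, so V_mid = 15.3 × 657.7/935.7 = 10.75 V.
Stage 2 is itself unloaded: V_out = V_mid × R4/(R3+R4) = 10.75 × 19300/20040 = 10.4 V.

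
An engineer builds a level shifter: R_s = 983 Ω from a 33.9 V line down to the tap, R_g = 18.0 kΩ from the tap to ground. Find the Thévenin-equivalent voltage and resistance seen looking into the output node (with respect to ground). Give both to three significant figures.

V_th = 32.1 V, R_th = 932 Ω

V_th is the open-circuit tap voltage: 33.9 × 18000/(983 + 18000) = 32.1 V.
With the supply zeroed, R_s and R_g appear in parallel from the tap: R_th = R_s‖R_g = (983 × 18000)/18980 = 932 Ω.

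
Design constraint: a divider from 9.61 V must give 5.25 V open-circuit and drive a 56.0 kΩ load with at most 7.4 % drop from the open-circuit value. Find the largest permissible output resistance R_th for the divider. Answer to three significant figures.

R_th ≤ 4.48 kΩ

Loading drop = R_th/(R_th + R_L) ≤ 0.0740, so R_th ≤ R_L · ε/(1−ε) = 56.0 kΩ × 0.0740/0.9260 = 4.48 kΩ.
(Any R1, R2 with R2/(R1+R2) = 0.546 and R1‖R2 ≤ 4.48 kΩ will meet the spec.)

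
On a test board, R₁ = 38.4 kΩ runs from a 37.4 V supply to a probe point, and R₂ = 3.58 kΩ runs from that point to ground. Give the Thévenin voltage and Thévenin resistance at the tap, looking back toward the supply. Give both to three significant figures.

V_th is the open-circuit tap voltage: 37.4 × 3.58/(38.4 + 3.58) = 3.19 V.
With the supply zeroed, R₁ and R₂ appear in parallel from the tap: R_th = R₁‖R₂ = (38.4 × 3.58)/41.98 = 3.27 kΩ.

V_th = 3.19 V, R_th = 3.27 kΩ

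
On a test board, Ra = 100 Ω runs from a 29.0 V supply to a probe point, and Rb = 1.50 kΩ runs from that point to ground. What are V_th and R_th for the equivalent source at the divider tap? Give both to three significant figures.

V_th = 27.2 V, R_th = 93.8 Ω

V_th is the open-circuit tap voltage: 29.0 × 1500/(100 + 1500) = 27.2 V.
With the supply zeroed, Ra and Rb appear in parallel from the tap: R_th = Ra‖Rb = (100 × 1500)/1600 = 93.8 Ω.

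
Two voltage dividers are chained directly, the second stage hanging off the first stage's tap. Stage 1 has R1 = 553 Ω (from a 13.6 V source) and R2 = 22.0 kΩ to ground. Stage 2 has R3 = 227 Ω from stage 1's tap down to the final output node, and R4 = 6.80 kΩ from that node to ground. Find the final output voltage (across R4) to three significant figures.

Stage 2 presents R3+R4 = 7027 Ω as a load on stage 1's tap.
Stage 1's lower leg becomes R2‖(R3+R4) = 5326 Ω, so V_mid = 13.6 × 5326/5879 = 12.32 V.
Stage 2 is itself unloaded: V_out = V_mid × R4/(R3+R4) = 12.32 × 6800/7027 = 11.9 V.

V_out ≈ 11.9 V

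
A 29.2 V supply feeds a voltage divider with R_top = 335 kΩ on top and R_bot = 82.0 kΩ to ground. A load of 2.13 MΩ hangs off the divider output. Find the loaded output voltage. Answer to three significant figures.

V_out ≈ 5.57 V

The load sits in parallel with R_bot: R_bot‖R_L = (82.0 × 2130) / (82.0 + 2130) = 78.96 kΩ.
V_out = 29.2 × 78.96 / (335 + 78.96) = 29.2 × 78.96/414.0 = 5.57 V.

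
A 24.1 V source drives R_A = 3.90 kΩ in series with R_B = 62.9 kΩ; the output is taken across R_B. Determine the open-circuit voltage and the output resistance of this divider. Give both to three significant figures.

V_th = 22.7 V, R_th = 3.67 kΩ

V_th is the open-circuit tap voltage: 24.1 × 62.9/(3.90 + 62.9) = 22.7 V.
With the supply zeroed, R_A and R_B appear in parallel from the tap: R_th = R_A‖R_B = (3.90 × 62.9)/66.80 = 3.67 kΩ.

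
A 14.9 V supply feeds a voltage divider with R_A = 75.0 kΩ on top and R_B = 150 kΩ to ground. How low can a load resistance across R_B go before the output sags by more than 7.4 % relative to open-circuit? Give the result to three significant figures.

Output resistance R_th = R_A‖R_B = (75.0 × 150)/225.0 = 50.00 kΩ.
The fractional drop is R_th/(R_th + R_L); requiring this ≤ 0.0740 gives R_L ≥ R_th(1/0.0740 − 1) = 50.00 × 12.51 = 626 kΩ.

R_L(min) ≈ 626 kΩ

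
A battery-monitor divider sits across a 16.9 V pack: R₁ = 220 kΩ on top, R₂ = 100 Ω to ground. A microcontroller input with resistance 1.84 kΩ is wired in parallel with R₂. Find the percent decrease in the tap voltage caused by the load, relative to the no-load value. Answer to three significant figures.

The divider's output (Thévenin) resistance is R₁‖R₂ = 99.95 Ω.
Fractional drop under load = R_th/(R_th + R_L) = 99.95 / (99.95 + 1840) = 0.05152.
So the output falls by 5.15 %.

5.15 %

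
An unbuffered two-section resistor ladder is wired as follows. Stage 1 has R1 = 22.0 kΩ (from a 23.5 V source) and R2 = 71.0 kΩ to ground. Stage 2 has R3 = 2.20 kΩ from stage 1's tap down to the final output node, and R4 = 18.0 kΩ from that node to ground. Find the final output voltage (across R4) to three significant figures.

V_out ≈ 8.73 V

Stage 2 presents R3+R4 = 20.20 kΩ as a load on stage 1's tap.
Stage 1's lower leg becomes R2‖(R3+R4) = 15.73 kΩ, so V_mid = 23.5 × 15.73/37.73 = 9.796 V.
Stage 2 is itself unloaded: V_out = V_mid × R4/(R3+R4) = 9.796 × 18.0/20.20 = 8.73 V.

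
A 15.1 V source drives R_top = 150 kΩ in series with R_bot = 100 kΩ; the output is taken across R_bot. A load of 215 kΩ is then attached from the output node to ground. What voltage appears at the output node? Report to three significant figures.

The load sits in parallel with R_bot: R_bot‖R_L = (100 × 215) / (100 + 215) = 68.25 kΩ.
V_out = 15.1 × 68.25 / (150 + 68.25) = 15.1 × 68.25/218.3 = 4.72 V.

V_out ≈ 4.72 V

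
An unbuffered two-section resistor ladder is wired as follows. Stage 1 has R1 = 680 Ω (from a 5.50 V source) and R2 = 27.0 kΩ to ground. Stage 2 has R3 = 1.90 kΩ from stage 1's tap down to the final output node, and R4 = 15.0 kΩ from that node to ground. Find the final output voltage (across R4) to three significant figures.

Stage 2 presents R3+R4 = 16900 Ω as a load on stage 1's tap.
Stage 1's lower leg becomes R2‖(R3+R4) = 10390 Ω, so V_mid = 5.50 × 10390/11070 = 5.162 V.
Stage 2 is itself unloaded: V_out = V_mid × R4/(R3+R4) = 5.162 × 15000/16900 = 4.58 V.

V_out ≈ 4.58 V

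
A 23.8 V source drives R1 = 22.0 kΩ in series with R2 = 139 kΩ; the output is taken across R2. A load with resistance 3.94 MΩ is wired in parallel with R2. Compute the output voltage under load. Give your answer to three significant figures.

The load sits in parallel with R2: R2‖R_L = (139 × 3940) / (139 + 3940) = 134.3 kΩ.
V_out = 23.8 × 134.3 / (22.0 + 134.3) = 23.8 × 134.3/156.3 = 20.4 V.
(Unloaded it would have been 20.5 V.)

V_out ≈ 20.4 V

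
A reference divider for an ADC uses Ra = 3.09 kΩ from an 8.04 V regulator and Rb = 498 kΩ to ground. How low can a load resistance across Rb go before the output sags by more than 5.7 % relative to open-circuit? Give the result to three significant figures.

R_L(min) ≈ 50.8 kΩ

Output resistance R_th = Ra‖Rb = (3.09 × 498)/501.1 = 3.071 kΩ.
The fractional drop is R_th/(R_th + R_L); requiring this ≤ 0.0570 gives R_L ≥ R_th(1/0.0570 − 1) = 3.071 × 16.54 = 50.8 kΩ.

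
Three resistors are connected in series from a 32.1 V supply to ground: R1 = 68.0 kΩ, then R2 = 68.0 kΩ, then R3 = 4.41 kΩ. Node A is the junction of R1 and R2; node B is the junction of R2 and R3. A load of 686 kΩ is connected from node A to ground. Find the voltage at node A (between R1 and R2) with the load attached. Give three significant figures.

V ≈ 15.7 V

Below node A the series string R2+R3 = 72.41 kΩ sits in parallel with the 686 kΩ load: 65.50 kΩ.
V_A = 32.1 × 65.50/(68.0 + 65.50) = 15.7 V.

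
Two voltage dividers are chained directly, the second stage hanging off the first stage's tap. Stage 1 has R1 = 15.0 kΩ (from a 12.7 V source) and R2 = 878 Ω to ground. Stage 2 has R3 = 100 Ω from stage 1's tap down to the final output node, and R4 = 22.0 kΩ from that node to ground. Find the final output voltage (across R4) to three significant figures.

Stage 2 presents R3+R4 = 22100 Ω as a load on stage 1's tap.
Stage 1's lower leg becomes R2‖(R3+R4) = 844.5 Ω, so V_mid = 12.7 × 844.5/15840 = 0.6769 V.
Stage 2 is itself unloaded: V_out = V_mid × R4/(R3+R4) = 0.6769 × 22000/22100 = 0.674 V.

V_out ≈ 0.674 V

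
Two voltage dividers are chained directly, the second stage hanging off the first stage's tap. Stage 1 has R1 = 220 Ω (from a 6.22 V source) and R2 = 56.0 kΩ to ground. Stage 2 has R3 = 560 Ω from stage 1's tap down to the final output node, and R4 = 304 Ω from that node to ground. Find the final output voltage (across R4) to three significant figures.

V_out ≈ 1.74 V

Stage 2 presents R3+R4 = 864.0 Ω as a load on stage 1's tap.
Stage 1's lower leg becomes R2‖(R3+R4) = 850.9 Ω, so V_mid = 6.22 × 850.9/1071 = 4.942 V.
Stage 2 is itself unloaded: V_out = V_mid × R4/(R3+R4) = 4.942 × 304/864.0 = 1.74 V.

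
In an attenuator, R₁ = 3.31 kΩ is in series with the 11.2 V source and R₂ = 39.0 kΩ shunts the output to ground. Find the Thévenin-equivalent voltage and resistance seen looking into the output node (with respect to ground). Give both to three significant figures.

V_th = 10.3 V, R_th = 3.05 kΩ

V_th is the open-circuit tap voltage: 11.2 × 39.0/(3.31 + 39.0) = 10.3 V.
With the supply zeroed, R₁ and R₂ appear in parallel from the tap: R_th = R₁‖R₂ = (3.31 × 39.0)/42.31 = 3.05 kΩ.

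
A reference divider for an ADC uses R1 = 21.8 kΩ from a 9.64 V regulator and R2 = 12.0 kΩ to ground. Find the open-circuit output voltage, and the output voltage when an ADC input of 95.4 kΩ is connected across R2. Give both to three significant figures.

Open-circuit: V = 9.64 × 12.0/(21.8 + 12.0) = 3.42 V.
With the load, R2 becomes R2‖R_L = 10.66 kΩ, so V = 9.64 × 10.66/32.46 = 3.17 V.

Unloaded: 3.42 V; loaded: 3.17 V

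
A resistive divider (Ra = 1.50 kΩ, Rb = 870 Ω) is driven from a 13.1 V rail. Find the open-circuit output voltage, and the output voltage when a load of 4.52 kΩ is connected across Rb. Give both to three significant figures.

Unloaded: 4.81 V; loaded: 4.29 V

Open-circuit: V = 13.1 × 870/(1500 + 870) = 4.81 V.
With the load, Rb becomes Rb‖R_L = 729.6 Ω, so V = 13.1 × 729.6/2230 = 4.29 V.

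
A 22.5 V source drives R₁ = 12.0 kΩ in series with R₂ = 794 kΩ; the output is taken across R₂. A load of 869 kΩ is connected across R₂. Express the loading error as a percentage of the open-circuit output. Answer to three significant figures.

1.34 %

The divider's output (Thévenin) resistance is R₁‖R₂ = 11.82 kΩ.
Fractional drop under load = R_th/(R_th + R_L) = 11.82 / (11.82 + 869) = 0.01342.
So the output falls by 1.34 %.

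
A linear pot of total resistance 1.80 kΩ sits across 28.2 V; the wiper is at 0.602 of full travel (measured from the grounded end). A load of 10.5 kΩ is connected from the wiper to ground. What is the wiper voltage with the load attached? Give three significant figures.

V ≈ 16.3 V

The wiper splits the pot into (1−α)R = 716.4 Ω above and αR = 1084 Ω below.
Lower section ‖ load = 982.2 Ω.
V_wiper = 28.2 × 982.2/(716.4 + 982.2) = 16.3 V.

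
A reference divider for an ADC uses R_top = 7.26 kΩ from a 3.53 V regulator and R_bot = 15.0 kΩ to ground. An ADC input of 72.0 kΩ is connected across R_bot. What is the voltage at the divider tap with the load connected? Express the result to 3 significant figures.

V_out ≈ 2.23 V

The load sits in parallel with R_bot: R_bot‖R_L = (15.0 × 72.0) / (15.0 + 72.0) = 12.41 kΩ.
V_out = 3.53 × 12.41 / (7.26 + 12.41) = 3.53 × 12.41/19.67 = 2.23 V.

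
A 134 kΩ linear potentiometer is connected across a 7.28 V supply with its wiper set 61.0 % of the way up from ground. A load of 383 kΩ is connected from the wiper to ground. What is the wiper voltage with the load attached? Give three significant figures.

V ≈ 4.10 V

The wiper splits the pot into (1−α)R = 52.26 kΩ above and αR = 81.74 kΩ below.
Lower section ‖ load = 67.36 kΩ.
V_wiper = 7.28 × 67.36/(52.26 + 67.36) = 4.10 V.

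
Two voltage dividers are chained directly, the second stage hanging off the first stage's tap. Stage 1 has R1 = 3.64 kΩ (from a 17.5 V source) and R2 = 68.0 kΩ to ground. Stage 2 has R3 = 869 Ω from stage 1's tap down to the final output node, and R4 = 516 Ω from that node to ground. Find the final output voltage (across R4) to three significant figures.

V_out ≈ 1.77 V

Stage 2 presents R3+R4 = 1385 Ω as a load on stage 1's tap.
Stage 1's lower leg becomes R2‖(R3+R4) = 1357 Ω, so V_mid = 17.5 × 1357/4997 = 4.753 V.
Stage 2 is itself unloaded: V_out = V_mid × R4/(R3+R4) = 4.753 × 516/1385 = 1.77 V.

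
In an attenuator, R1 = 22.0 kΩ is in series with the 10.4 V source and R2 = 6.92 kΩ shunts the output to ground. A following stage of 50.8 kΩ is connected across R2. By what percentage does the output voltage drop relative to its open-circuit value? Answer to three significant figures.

9.39 %

Unloaded V = 10.4 × 6.92/28.92 = 2.4885 V.
Loaded: R2‖R_L = 6.090 kΩ, giving V = 10.4 × 6.090/28.09 = 2.2549 V.
Drop = (2.4885 − 2.2549) / 2.4885 = 9.39 %.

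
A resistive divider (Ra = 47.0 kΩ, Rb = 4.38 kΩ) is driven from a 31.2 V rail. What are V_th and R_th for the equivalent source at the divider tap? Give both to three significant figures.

V_th is the open-circuit tap voltage: 31.2 × 4.38/(47.0 + 4.38) = 2.66 V.
With the supply zeroed, Ra and Rb appear in parallel from the tap: R_th = Ra‖Rb = (47.0 × 4.38)/51.38 = 4.01 kΩ.

V_th = 2.66 V, R_th = 4.01 kΩ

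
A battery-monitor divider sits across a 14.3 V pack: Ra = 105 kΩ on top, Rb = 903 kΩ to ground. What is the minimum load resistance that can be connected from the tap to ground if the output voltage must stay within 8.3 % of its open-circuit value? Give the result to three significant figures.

Output resistance R_th = Ra‖Rb = (105 × 903)/1008 = 94.06 kΩ.
The fractional drop is R_th/(R_th + R_L); requiring this ≤ 0.0830 gives R_L ≥ R_th(1/0.0830 − 1) = 94.06 × 11.05 = 1.04 MΩ.

R_L(min) ≈ 1.04 MΩ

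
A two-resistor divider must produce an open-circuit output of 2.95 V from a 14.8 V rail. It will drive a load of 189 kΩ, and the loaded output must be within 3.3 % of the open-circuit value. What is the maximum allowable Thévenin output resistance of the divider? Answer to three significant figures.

R_th ≤ 6.45 kΩ

Loading drop = R_th/(R_th + R_L) ≤ 0.0330, so R_th ≤ R_L · ε/(1−ε) = 189 kΩ × 0.0330/0.9670 = 6.45 kΩ.
(Any R1, R2 with R2/(R1+R2) = 0.199 and R1‖R2 ≤ 6.45 kΩ will meet the spec.)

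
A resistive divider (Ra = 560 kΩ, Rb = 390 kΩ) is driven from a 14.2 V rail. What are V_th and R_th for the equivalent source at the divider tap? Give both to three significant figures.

V_th = 5.83 V, R_th = 230 kΩ

V_th is the open-circuit tap voltage: 14.2 × 390/(560 + 390) = 5.83 V.
With the supply zeroed, Ra and Rb appear in parallel from the tap: R_th = Ra‖Rb = (560 × 390)/950.0 = 230 kΩ.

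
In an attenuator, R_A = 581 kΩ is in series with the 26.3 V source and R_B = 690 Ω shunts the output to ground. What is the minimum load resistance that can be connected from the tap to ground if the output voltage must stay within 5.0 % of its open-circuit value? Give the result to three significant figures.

Output resistance R_th = R_A‖R_B = (581000 × 690)/581700 = 689.2 Ω.
The fractional drop is R_th/(R_th + R_L); requiring this ≤ 0.0500 gives R_L ≥ R_th(1/0.0500 − 1) = 689.2 × 19.00 = 13.1 kΩ.

R_L(min) ≈ 13.1 kΩ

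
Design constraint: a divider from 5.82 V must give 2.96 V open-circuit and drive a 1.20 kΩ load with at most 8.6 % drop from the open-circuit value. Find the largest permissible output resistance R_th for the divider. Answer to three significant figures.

Loading drop = R_th/(R_th + R_L) ≤ 0.0860, so R_th ≤ R_L · ε/(1−ε) = 1.20 kΩ × 0.0860/0.9140 = 113 Ω.

R_th ≤ 113 Ω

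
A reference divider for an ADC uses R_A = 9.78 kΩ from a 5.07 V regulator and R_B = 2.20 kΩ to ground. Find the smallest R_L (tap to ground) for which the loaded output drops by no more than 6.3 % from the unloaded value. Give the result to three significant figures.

R_L(min) ≈ 26.7 kΩ

Output resistance R_th = R_A‖R_B = (9.78 × 2.20)/11.98 = 1.796 kΩ.
The fractional drop is R_th/(R_th + R_L); requiring this ≤ 0.0630 gives R_L ≥ R_th(1/0.0630 − 1) = 1.796 × 14.87 = 26.7 kΩ.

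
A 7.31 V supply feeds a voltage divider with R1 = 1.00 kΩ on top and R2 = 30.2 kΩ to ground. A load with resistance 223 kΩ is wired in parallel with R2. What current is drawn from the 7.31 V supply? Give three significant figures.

I ≈ 0.265 mA

R2‖R_L = 26.60 kΩ, so the source sees R1 + R2‖R_L = 27.60 kΩ.
I = 7.31 V / 27.60 kΩ = 0.265 mA.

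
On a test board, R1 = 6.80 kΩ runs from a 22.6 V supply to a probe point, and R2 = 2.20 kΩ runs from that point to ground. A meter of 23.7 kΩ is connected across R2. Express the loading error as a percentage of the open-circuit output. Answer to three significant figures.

6.55 %

The divider's output (Thévenin) resistance is R1‖R2 = 1.662 kΩ.
Fractional drop under load = R_th/(R_th + R_L) = 1.662 / (1.662 + 23.7) = 0.06554.
So the output falls by 6.55 %.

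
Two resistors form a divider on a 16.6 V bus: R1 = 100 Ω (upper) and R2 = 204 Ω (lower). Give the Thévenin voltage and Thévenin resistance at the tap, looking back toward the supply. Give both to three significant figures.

V_th is the open-circuit tap voltage: 16.6 × 204/(100 + 204) = 11.1 V.
With the supply zeroed, R1 and R2 appear in parallel from the tap: R_th = R1‖R2 = (100 × 204)/304.0 = 67.1 Ω.

V_th = 11.1 V, R_th = 67.1 Ω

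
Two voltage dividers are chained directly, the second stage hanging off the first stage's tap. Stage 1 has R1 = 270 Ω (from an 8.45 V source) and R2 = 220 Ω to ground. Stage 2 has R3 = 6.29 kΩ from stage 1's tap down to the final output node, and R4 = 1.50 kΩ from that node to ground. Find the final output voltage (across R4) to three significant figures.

Stage 2 presents R3+R4 = 7790 Ω as a load on stage 1's tap.
Stage 1's lower leg becomes R2‖(R3+R4) = 214.0 Ω, so V_mid = 8.45 × 214.0/484.0 = 3.736 V.
Stage 2 is itself unloaded: V_out = V_mid × R4/(R3+R4) = 3.736 × 1500/7790 = 0.719 V.

V_out ≈ 0.719 V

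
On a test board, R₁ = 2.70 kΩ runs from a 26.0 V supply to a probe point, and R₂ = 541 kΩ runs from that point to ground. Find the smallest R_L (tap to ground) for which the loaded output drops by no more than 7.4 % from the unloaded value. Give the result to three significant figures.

R_L(min) ≈ 33.6 kΩ

Output resistance R_th = R₁‖R₂ = (2.70 × 541)/543.7 = 2.687 kΩ.
The fractional drop is R_th/(R_th + R_L); requiring this ≤ 0.0740 gives R_L ≥ R_th(1/0.0740 − 1) = 2.687 × 12.51 = 33.6 kΩ.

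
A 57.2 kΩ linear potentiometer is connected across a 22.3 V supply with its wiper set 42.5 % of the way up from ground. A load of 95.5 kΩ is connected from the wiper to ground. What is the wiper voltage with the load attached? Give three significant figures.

The wiper splits the pot into (1−α)R = 32.89 kΩ above and αR = 24.31 kΩ below.
Lower section ‖ load = 19.38 kΩ.
V_wiper = 22.3 × 19.38/(32.89 + 19.38) = 8.27 V.

V ≈ 8.27 V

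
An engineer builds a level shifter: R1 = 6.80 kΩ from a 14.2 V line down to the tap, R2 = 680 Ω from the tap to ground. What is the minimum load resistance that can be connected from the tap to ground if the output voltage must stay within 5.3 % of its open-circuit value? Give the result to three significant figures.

R_L(min) ≈ 11.0 kΩ

Output resistance R_th = R1‖R2 = (6800 × 680)/7480 = 618.2 Ω.
The fractional drop is R_th/(R_th + R_L); requiring this ≤ 0.0530 gives R_L ≥ R_th(1/0.0530 − 1) = 618.2 × 17.87 = 11.0 kΩ.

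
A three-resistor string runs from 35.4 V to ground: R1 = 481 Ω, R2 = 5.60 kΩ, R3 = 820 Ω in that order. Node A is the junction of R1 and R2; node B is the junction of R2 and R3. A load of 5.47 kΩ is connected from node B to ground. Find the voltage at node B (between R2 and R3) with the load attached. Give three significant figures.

At node B, R3 is in parallel with the load: R3‖R_L = 713.1 Ω.
Below node A the resistance is R2 + (R3‖R_L) = 6313 Ω, so V_A = 35.4 × 6313/6794 = 32.89 V.
Then V_B = V_A × (R3‖R_L)/(R2 + R3‖R_L) = 32.89 × 713.1/6313 = 3.72 V.

V ≈ 3.72 V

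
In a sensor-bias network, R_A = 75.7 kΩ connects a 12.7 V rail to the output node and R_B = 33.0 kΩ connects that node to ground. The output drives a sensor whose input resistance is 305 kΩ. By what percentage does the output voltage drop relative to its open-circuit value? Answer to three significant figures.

7.01 %

The divider's output (Thévenin) resistance is R_A‖R_B = 22.98 kΩ.
Fractional drop under load = R_th/(R_th + R_L) = 22.98 / (22.98 + 305) = 0.07007.
So the output falls by 7.01 %.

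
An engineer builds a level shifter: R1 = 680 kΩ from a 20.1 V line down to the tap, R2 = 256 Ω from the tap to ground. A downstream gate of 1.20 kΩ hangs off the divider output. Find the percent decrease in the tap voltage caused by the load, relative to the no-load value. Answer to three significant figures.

The divider's output (Thévenin) resistance is R1‖R2 = 255.9 Ω.
Fractional drop under load = R_th/(R_th + R_L) = 255.9 / (255.9 + 1200) = 0.1758.
So the output falls by 17.6 %.

17.6 %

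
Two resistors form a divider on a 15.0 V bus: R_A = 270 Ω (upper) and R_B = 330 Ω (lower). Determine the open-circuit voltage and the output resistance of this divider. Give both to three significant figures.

V_th = 8.25 V, R_th = 148 Ω

V_th is the open-circuit tap voltage: 15.0 × 330/(270 + 330) = 8.25 V.
With the supply zeroed, R_A and R_B appear in parallel from the tap: R_th = R_A‖R_B = (270 × 330)/600.0 = 148 Ω.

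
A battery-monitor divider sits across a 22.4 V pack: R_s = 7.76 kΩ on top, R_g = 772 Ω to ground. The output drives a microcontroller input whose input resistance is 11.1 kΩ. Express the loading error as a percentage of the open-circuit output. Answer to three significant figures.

5.95 %

The divider's output (Thévenin) resistance is R_s‖R_g = 702.1 Ω.
Fractional drop under load = R_th/(R_th + R_L) = 702.1 / (702.1 + 11100) = 0.05949.
So the output falls by 5.95 %.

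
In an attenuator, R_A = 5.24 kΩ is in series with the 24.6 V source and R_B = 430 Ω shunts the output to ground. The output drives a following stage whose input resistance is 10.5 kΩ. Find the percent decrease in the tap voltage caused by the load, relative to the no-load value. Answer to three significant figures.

3.65 %

The divider's output (Thévenin) resistance is R_A‖R_B = 397.4 Ω.
Fractional drop under load = R_th/(R_th + R_L) = 397.4 / (397.4 + 10500) = 0.03647.
So the output falls by 3.65 %.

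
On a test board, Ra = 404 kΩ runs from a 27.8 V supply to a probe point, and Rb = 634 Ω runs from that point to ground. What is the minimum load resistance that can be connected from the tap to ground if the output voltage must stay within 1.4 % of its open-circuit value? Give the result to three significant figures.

Output resistance R_th = Ra‖Rb = (404000 × 634)/404600 = 633.0 Ω.
The fractional drop is R_th/(R_th + R_L); requiring this ≤ 0.0140 gives R_L ≥ R_th(1/0.0140 − 1) = 633.0 × 70.43 = 44.6 kΩ.

R_L(min) ≈ 44.6 kΩ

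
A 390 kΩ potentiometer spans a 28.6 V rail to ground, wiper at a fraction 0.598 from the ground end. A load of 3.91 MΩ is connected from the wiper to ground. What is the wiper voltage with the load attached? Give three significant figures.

The wiper splits the pot into (1−α)R = 156.8 kΩ above and αR = 233.2 kΩ below.
Lower section ‖ load = 220.1 kΩ.
V_wiper = 28.6 × 220.1/(156.8 + 220.1) = 16.7 V.

V ≈ 16.7 V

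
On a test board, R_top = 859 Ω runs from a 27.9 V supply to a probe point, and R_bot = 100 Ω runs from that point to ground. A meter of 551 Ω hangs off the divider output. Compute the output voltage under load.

The load sits in parallel with R_bot: R_bot‖R_L = (100 × 551) / (100 + 551) = 84.64 Ω.
V_out = 27.9 × 84.64 / (859 + 84.64) = 27.9 × 84.64/943.6 = 2.50 V.

V_out ≈ 2.50 V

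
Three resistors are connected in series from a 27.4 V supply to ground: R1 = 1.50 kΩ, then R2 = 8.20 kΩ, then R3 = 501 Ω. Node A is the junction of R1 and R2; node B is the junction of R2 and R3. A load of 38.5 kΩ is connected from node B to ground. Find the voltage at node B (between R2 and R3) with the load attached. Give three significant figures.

V ≈ 1.33 V

At node B, R3 is in parallel with the load: R3‖R_L = 494.6 Ω.
Below node A the resistance is R2 + (R3‖R_L) = 8695 Ω, so V_A = 27.4 × 8695/10190 = 23.37 V.
Then V_B = V_A × (R3‖R_L)/(R2 + R3‖R_L) = 23.37 × 494.6/8695 = 1.33 V.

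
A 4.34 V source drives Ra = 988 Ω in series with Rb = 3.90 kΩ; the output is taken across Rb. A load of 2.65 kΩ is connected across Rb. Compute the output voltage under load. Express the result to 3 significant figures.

V_out ≈ 2.67 V

The load sits in parallel with Rb: Rb‖R_L = (3900 × 2650) / (3900 + 2650) = 1578 Ω.
V_out = 4.34 × 1578 / (988 + 1578) = 4.34 × 1578/2566 = 2.67 V.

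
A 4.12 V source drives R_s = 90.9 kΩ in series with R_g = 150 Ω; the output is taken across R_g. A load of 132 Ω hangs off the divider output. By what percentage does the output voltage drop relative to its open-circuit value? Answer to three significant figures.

The divider's output (Thévenin) resistance is R_s‖R_g = 149.8 Ω.
Fractional drop under load = R_th/(R_th + R_L) = 149.8 / (149.8 + 132) = 0.5315.
So the output falls by 53.2 %.

53.2 %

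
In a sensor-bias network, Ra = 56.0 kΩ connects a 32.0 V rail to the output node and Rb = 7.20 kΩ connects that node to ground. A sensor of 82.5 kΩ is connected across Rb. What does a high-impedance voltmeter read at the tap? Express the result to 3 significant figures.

V_out ≈ 3.38 V

The load sits in parallel with Rb: Rb‖R_L = (7.20 × 82.5) / (7.20 + 82.5) = 6.622 kΩ.
V_out = 32.0 × 6.622 / (56.0 + 6.622) = 32.0 × 6.622/62.62 = 3.38 V.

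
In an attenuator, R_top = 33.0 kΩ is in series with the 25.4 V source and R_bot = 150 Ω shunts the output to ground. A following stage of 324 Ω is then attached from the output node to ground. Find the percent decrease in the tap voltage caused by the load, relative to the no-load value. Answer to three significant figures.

31.5 %

The divider's output (Thévenin) resistance is R_top‖R_bot = 149.3 Ω.
Fractional drop under load = R_th/(R_th + R_L) = 149.3 / (149.3 + 324) = 0.3155.
So the output falls by 31.5 %.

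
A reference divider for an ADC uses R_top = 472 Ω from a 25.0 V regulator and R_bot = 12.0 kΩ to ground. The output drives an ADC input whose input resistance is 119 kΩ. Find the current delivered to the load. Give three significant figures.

I_L ≈ 0.201 mA

R_bot‖R_L = 10900 Ω; V_out = 25.0 × 10900/11370 = 23.96 V.
I_L = V_out / R_L = 23.96 / 119 kΩ = 0.201 mA.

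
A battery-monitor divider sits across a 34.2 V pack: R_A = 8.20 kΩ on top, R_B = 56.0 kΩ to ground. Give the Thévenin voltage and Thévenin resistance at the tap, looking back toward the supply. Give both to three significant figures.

V_th = 29.8 V, R_th = 7.15 kΩ

V_th is the open-circuit tap voltage: 34.2 × 56.0/(8.20 + 56.0) = 29.8 V.
With the supply zeroed, R_A and R_B appear in parallel from the tap: R_th = R_A‖R_B = (8.20 × 56.0)/64.20 = 7.15 kΩ.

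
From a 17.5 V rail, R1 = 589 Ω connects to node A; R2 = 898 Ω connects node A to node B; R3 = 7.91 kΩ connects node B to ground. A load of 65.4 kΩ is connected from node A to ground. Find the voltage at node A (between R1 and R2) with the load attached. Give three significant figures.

Below node A the series string R2+R3 = 8808 Ω sits in parallel with the 65400 Ω load: 7763 Ω.
V_A = 17.5 × 7763/(589 + 7763) = 16.3 V.

V ≈ 16.3 V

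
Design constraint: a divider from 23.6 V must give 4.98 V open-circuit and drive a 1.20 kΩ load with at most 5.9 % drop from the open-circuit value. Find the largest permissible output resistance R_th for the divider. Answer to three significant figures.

R_th ≤ 75.2 Ω

Loading drop = R_th/(R_th + R_L) ≤ 0.0590, so R_th ≤ R_L · ε/(1−ε) = 1.20 kΩ × 0.0590/0.9410 = 75.2 Ω.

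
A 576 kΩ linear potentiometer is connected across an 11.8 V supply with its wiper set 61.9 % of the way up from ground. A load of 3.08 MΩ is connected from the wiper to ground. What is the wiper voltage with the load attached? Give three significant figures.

The wiper splits the pot into (1−α)R = 219.5 kΩ above and αR = 356.5 kΩ below.
Lower section ‖ load = 319.6 kΩ.
V_wiper = 11.8 × 319.6/(219.5 + 319.6) = 7.00 V.

V ≈ 7.00 V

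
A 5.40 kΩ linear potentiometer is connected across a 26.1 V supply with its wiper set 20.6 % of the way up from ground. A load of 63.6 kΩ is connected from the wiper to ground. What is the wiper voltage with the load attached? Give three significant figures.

The wiper splits the pot into (1−α)R = 4.288 kΩ above and αR = 1.112 kΩ below.
Lower section ‖ load = 1.093 kΩ.
V_wiper = 26.1 × 1.093/(4.288 + 1.093) = 5.30 V.

V ≈ 5.30 V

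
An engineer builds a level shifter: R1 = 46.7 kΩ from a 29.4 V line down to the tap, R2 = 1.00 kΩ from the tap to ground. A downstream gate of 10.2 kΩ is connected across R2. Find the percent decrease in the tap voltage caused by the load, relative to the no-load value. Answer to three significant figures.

8.76 %

The divider's output (Thévenin) resistance is R1‖R2 = 0.9790 kΩ.
Fractional drop under load = R_th/(R_th + R_L) = 0.9790 / (0.9790 + 10.2) = 0.08758.
So the output falls by 8.76 %.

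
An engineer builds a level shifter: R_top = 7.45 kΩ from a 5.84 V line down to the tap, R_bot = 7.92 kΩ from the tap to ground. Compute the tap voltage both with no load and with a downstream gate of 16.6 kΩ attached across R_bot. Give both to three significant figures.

Open-circuit: V = 5.84 × 7.92/(7.45 + 7.92) = 3.01 V.
With the load, R_bot becomes R_bot‖R_L = 5.362 kΩ, so V = 5.84 × 5.362/12.81 = 2.44 V.

Unloaded: 3.01 V; loaded: 2.44 V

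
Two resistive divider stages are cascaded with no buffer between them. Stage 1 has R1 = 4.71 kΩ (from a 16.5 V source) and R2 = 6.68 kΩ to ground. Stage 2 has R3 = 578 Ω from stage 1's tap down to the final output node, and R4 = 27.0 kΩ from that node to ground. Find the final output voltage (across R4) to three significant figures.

Stage 2 presents R3+R4 = 27580 Ω as a load on stage 1's tap.
Stage 1's lower leg becomes R2‖(R3+R4) = 5377 Ω, so V_mid = 16.5 × 5377/10090 = 8.796 V.
Stage 2 is itself unloaded: V_out = V_mid × R4/(R3+R4) = 8.796 × 27000/27580 = 8.61 V.

V_out ≈ 8.61 V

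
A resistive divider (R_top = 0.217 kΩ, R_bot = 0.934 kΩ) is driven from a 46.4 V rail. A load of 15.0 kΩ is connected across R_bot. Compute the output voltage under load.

The load sits in parallel with R_bot: R_bot‖R_L = (934 × 15000) / (934 + 15000) = 879.3 Ω.
V_out = 46.4 × 879.3 / (217 + 879.3) = 46.4 × 879.3/1096 = 37.2 V.
(Unloaded it would have been 37.7 V.)

V_out ≈ 37.2 V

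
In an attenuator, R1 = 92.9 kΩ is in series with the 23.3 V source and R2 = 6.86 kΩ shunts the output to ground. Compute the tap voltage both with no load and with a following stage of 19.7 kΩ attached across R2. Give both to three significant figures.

Unloaded: 1.60 V; loaded: 1.21 V

Open-circuit: V = 23.3 × 6.86/(92.9 + 6.86) = 1.60 V.
With the load, R2 becomes R2‖R_L = 5.088 kΩ, so V = 23.3 × 5.088/97.99 = 1.21 V.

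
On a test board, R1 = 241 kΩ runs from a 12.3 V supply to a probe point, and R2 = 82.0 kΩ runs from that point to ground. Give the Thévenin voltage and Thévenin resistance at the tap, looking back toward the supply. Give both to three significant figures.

V_th = 3.12 V, R_th = 61.2 kΩ

V_th is the open-circuit tap voltage: 12.3 × 82.0/(241 + 82.0) = 3.12 V.
With the supply zeroed, R1 and R2 appear in parallel from the tap: R_th = R1‖R2 = (241 × 82.0)/323.0 = 61.2 kΩ.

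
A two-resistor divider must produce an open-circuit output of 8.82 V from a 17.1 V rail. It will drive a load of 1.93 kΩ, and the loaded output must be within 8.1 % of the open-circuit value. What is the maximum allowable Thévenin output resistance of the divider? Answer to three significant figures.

Loading drop = R_th/(R_th + R_L) ≤ 0.0810, so R_th ≤ R_L · ε/(1−ε) = 1.93 kΩ × 0.0810/0.9190 = 170 Ω.
(Any R1, R2 with R2/(R1+R2) = 0.516 and R1‖R2 ≤ 170 Ω will meet the spec.)

R_th ≤ 170 Ω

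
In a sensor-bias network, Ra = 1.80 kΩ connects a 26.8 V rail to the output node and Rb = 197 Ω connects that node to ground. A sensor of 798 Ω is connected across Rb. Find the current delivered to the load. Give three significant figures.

I_L ≈ 2.71 mA

Rb‖R_L = 158.0 Ω; V_out = 26.8 × 158.0/1958 = 2.163 V.
I_L = V_out / R_L = 2.163 / 798 Ω = 2.71 mA.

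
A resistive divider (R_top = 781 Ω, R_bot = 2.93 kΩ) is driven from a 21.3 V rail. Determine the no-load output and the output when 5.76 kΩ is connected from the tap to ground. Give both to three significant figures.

Open-circuit: V = 21.3 × 2930/(781 + 2930) = 16.8 V.
With the load, R_bot becomes R_bot‖R_L = 1942 Ω, so V = 21.3 × 1942/2723 = 15.2 V.

Unloaded: 16.8 V; loaded: 15.2 V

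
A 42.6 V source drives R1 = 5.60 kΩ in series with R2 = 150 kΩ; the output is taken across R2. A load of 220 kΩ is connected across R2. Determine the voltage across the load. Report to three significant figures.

V_out ≈ 40.1 V

The load sits in parallel with R2: R2‖R_L = (150 × 220) / (150 + 220) = 89.19 kΩ.
V_out = 42.6 × 89.19 / (5.60 + 89.19) = 42.6 × 89.19/94.79 = 40.1 V.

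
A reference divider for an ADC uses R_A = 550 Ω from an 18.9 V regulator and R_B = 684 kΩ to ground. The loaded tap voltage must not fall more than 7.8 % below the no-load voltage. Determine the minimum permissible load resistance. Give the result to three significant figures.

R_L(min) ≈ 6.50 kΩ

Output resistance R_th = R_A‖R_B = (550 × 684000)/684600 = 549.6 Ω.
The fractional drop is R_th/(R_th + R_L); requiring this ≤ 0.0780 gives R_L ≥ R_th(1/0.0780 − 1) = 549.6 × 11.82 = 6.50 kΩ.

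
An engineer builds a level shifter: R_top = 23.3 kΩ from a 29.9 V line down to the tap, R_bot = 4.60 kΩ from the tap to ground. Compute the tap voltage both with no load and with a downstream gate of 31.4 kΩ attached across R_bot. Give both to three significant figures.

Unloaded: 4.93 V; loaded: 4.39 V

Open-circuit: V = 29.9 × 4.60/(23.3 + 4.60) = 4.93 V.
With the load, R_bot becomes R_bot‖R_L = 4.012 kΩ, so V = 29.9 × 4.012/27.31 = 4.39 V.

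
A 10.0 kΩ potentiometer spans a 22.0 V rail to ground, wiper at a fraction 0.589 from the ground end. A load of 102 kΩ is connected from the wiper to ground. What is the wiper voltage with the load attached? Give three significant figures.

V ≈ 12.7 V

The wiper splits the pot into (1−α)R = 4.110 kΩ above and αR = 5.890 kΩ below.
Lower section ‖ load = 5.568 kΩ.
V_wiper = 22.0 × 5.568/(4.110 + 5.568) = 12.7 V.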